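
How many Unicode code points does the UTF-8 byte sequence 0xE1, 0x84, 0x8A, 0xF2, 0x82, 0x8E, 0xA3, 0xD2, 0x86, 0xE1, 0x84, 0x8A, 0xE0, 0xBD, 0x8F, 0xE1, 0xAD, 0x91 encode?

6

Byte at offset 0: 0xE1 = 11100001 → 3-byte char (#1). Advance 3.
Byte at offset 3: 0xF2 = 11110010 → 4-byte char (#2). Advance 4.
Byte at offset 7: 0xD2 = 11010010 → 2-byte char (#3). Advance 2.
Byte at offset 9: 0xE1 = 11100001 → 3-byte char (#4). Advance 3.
Byte at offset 12: 0xE0 = 11100000 → 3-byte char (#5). Advance 3.
Byte at offset 15: 0xE1 = 11100001 → 3-byte char (#6). Advance 3.
Reached end at offset 18 after 6 code points.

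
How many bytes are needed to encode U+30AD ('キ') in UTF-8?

3

U+30AD = 0x30AD. UTF-8 uses 1 byte below 0x80, 2 below 0x800, 3 below 0x10000, 4 up to 0x10FFFF. 0x30AD is in U+0800–U+FFFF → 3 bytes.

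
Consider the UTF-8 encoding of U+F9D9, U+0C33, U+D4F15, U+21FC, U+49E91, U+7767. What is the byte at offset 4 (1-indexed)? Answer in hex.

1-indexed offset 4 is 0-indexed offset 3.
U+F9D9 → 3-byte form EF A7 99 at offsets 0–2.
U+0C33 → 3-byte form E0 B0 B3 at offsets 3–5.
Offset 3 falls in char 2's range; it's byte 1 of E0 B0 B3 = 0xE0.

0xE0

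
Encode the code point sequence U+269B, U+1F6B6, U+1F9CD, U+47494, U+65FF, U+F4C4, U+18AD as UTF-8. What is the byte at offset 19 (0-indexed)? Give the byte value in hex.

0x93

U+269B → 3-byte form E2 9A 9B at offsets 0–2.
U+1F6B6 → 4-byte form F0 9F 9A B6 at offsets 3–6.
U+1F9CD → 4-byte form F0 9F A7 8D at offsets 7–10.
U+47494 → 4-byte form F1 87 92 94 at offsets 11–14.
U+65FF → 3-byte form E6 97 BF at offsets 15–17.
U+F4C4 → 3-byte form EF 93 84 at offsets 18–20.
Offset 19 falls in char 6's range; it's byte 2 of EF 93 84 = 0x93.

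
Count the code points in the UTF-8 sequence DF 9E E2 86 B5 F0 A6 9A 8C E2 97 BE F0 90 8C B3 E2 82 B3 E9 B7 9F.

Byte at offset 0: 0xDF = 11011111 → 2-byte char (#1). Advance 2.
Byte at offset 2: 0xE2 = 11100010 → 3-byte char (#2). Advance 3.
Byte at offset 5: 0xF0 = 11110000 → 4-byte char (#3). Advance 4.
Byte at offset 9: 0xE2 = 11100010 → 3-byte char (#4). Advance 3.
Byte at offset 12: 0xF0 = 11110000 → 4-byte char (#5). Advance 4.
Byte at offset 16: 0xE2 = 11100010 → 3-byte char (#6). Advance 3.
Byte at offset 19: 0xE9 = 11101001 → 3-byte char (#7). Advance 3.
Reached end at offset 22 after 7 code points.

7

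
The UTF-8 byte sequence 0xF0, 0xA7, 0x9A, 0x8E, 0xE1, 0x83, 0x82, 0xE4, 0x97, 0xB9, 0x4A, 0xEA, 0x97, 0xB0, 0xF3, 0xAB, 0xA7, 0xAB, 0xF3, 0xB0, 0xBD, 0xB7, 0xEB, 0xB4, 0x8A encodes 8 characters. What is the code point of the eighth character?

Offset 0: leading byte 0xF0 = 11110000 → 4-byte char #1 = F0 A7 9A 8E.
Offset 4: leading byte 0xE1 = 11100001 → 3-byte char #2 = E1 83 82.
Offset 7: leading byte 0xE4 = 11100100 → 3-byte char #3 = E4 97 B9.
Offset 10: leading byte 0x4A = 01001010 → 1-byte char #4 = 4A.
Offset 11: leading byte 0xEA = 11101010 → 3-byte char #5 = EA 97 B0.
Offset 14: leading byte 0xF3 = 11110011 → 4-byte char #6 = F3 AB A7 AB.
Offset 18: leading byte 0xF3 = 11110011 → 4-byte char #7 = F3 B0 BD B7.
Offset 22: leading byte 0xEB = 11101011 → 3-byte char #8 = EB B4 8A.
Leading byte 0xEB = 11101011 matches 1110xxxx → 3-byte sequence.
Byte 1: 0xEB = 11101011, payload 1011 (4 bits).
Byte 2: 0xB4 = 10110100 (10xxxxxx ✓), payload 110100.
Byte 3: 0x8A = 10001010 (10xxxxxx ✓), payload 001010.
Concatenate: 1011110100001010 = 0xBD0A (16 bits → U+BD0A).

U+BD0A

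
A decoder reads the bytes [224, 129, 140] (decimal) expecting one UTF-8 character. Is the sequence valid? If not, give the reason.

Leading byte 0xE0 = 11100000 → 3-byte form.
Continuation bytes all match 10xxxxxx. Payload decodes to 0x4C.
But 0x4C < 0x800, the minimum for a 3-byte sequence — this is an overlong encoding.

invalid (overlong encoding)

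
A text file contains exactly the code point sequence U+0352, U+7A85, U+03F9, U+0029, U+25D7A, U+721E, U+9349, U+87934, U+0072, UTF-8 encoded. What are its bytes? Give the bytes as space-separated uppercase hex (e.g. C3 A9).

CD 92 E7 AA 85 CF B9 29 F0 A5 B5 BA E7 88 9E E9 8D 89 F2 87 A4 B4 72

U+0352: 2-byte form → CD 92.
U+7A85: 3-byte form → E7 AA 85.
U+03F9: 2-byte form → CF B9.
U+0029: 1-byte form → 29.
U+25D7A: 4-byte form → F0 A5 B5 BA.
U+721E: 3-byte form → E7 88 9E.
U+9349: 3-byte form → E9 8D 89.
U+87934: 4-byte form → F2 87 A4 B4.
U+0072: 1-byte form → 72.
Concatenated (23 bytes): CD 92 E7 AA 85 CF B9 29 F0 A5 B5 BA E7 88 9E E9 8D 89 F2 87 A4 B4 72.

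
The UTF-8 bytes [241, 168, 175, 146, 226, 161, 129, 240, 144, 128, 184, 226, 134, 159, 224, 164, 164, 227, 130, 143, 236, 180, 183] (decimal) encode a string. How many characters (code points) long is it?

Byte at offset 0: 0xF1 = 11110001 → 4-byte char (#1). Advance 4.
Byte at offset 4: 0xE2 = 11100010 → 3-byte char (#2). Advance 3.
Byte at offset 7: 0xF0 = 11110000 → 4-byte char (#3). Advance 4.
Byte at offset 11: 0xE2 = 11100010 → 3-byte char (#4). Advance 3.
Byte at offset 14: 0xE0 = 11100000 → 3-byte char (#5). Advance 3.
Byte at offset 17: 0xE3 = 11100011 → 3-byte char (#6). Advance 3.
Byte at offset 20: 0xEC = 11101100 → 3-byte char (#7). Advance 3.
Reached end at offset 23 after 7 code points.

7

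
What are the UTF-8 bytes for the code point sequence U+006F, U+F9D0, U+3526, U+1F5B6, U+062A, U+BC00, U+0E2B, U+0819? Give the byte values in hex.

6F EF A7 90 E3 94 A6 F0 9F 96 B6 D8 AA EB B0 80 E0 B8 AB E0 A0 99

U+006F: 1-byte form → 6F.
U+F9D0: 3-byte form → EF A7 90.
U+3526: 3-byte form → E3 94 A6.
U+1F5B6: 4-byte form → F0 9F 96 B6.
U+062A: 2-byte form → D8 AA.
U+BC00: 3-byte form → EB B0 80.
U+0E2B: 3-byte form → E0 B8 AB.
U+0819: 3-byte form → E0 A0 99.
Concatenated (22 bytes): 6F EF A7 90 E3 94 A6 F0 9F 96 B6 D8 AA EB B0 80 E0 B8 AB E0 A0 99.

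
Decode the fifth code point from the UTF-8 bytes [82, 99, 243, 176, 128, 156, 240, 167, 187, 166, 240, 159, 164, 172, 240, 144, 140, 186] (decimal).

Offset 0: leading byte 0x52 = 01010010 → 1-byte char #1 = 52.
Offset 1: leading byte 0x63 = 01100011 → 1-byte char #2 = 63.
Offset 2: leading byte 0xF3 = 11110011 → 4-byte char #3 = F3 B0 80 9C.
Offset 6: leading byte 0xF0 = 11110000 → 4-byte char #4 = F0 A7 BB A6.
Offset 10: leading byte 0xF0 = 11110000 → 4-byte char #5 = F0 9F A4 AC.
Leading byte 0xF0 = 11110000 matches 11110xxx → 4-byte sequence.
Byte 1: 0xF0 = 11110000, payload 000 (3 bits).
Byte 2: 0x9F = 10011111 (10xxxxxx ✓), payload 011111.
Byte 3: 0xA4 = 10100100 (10xxxxxx ✓), payload 100100.
Byte 4: 0xAC = 10101100 (10xxxxxx ✓), payload 101100.
Concatenate: 000011111100100101100 = 0x1F92C (21 bits → U+1F92C).

U+1F92C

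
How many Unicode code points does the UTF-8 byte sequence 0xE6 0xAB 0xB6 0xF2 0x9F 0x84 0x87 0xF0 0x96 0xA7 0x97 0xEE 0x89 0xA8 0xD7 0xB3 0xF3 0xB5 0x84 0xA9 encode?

6

Byte at offset 0: 0xE6 = 11100110 → 3-byte char (#1). Advance 3.
Byte at offset 3: 0xF2 = 11110010 → 4-byte char (#2). Advance 4.
Byte at offset 7: 0xF0 = 11110000 → 4-byte char (#3). Advance 4.
Byte at offset 11: 0xEE = 11101110 → 3-byte char (#4). Advance 3.
Byte at offset 14: 0xD7 = 11010111 → 2-byte char (#5). Advance 2.
Byte at offset 16: 0xF3 = 11110011 → 4-byte char (#6). Advance 4.
Reached end at offset 20 after 6 code points.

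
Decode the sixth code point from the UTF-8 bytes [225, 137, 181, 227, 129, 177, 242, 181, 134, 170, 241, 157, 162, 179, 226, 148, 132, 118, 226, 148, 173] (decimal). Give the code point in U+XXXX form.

U+0076

Offset 0: leading byte 0xE1 = 11100001 → 3-byte char #1 = E1 89 B5.
Offset 3: leading byte 0xE3 = 11100011 → 3-byte char #2 = E3 81 B1.
Offset 6: leading byte 0xF2 = 11110010 → 4-byte char #3 = F2 B5 86 AA.
Offset 10: leading byte 0xF1 = 11110001 → 4-byte char #4 = F1 9D A2 B3.
Offset 14: leading byte 0xE2 = 11100010 → 3-byte char #5 = E2 94 84.
Offset 17: leading byte 0x76 = 01110110 → 1-byte char #6 = 76.
Leading byte 0x76 = 01110110 matches 0xxxxxxx → 1-byte sequence.
Byte 1: 0x76 = 01110110, payload 1110110 (7 bits).
Concatenate: 1110110 = 0x76 (7 bits → U+0076).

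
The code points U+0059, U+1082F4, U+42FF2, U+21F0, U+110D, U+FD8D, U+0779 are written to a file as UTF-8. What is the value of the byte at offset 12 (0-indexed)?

0xE1

U+0059 → 1-byte form 59 at offsets 0–0.
U+1082F4 → 4-byte form F4 88 8B B4 at offsets 1–4.
U+42FF2 → 4-byte form F1 82 BF B2 at offsets 5–8.
U+21F0 → 3-byte form E2 87 B0 at offsets 9–11.
U+110D → 3-byte form E1 84 8D at offsets 12–14.
Offset 12 falls in char 5's range; it's byte 1 of E1 84 8D = 0xE1.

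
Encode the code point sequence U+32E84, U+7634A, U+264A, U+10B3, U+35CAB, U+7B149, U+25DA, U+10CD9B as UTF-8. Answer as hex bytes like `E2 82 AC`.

U+32E84: 4-byte form → F0 B2 BA 84.
U+7634A: 4-byte form → F1 B6 8D 8A.
U+264A: 3-byte form → E2 99 8A.
U+10B3: 3-byte form → E1 82 B3.
U+35CAB: 4-byte form → F0 B5 B2 AB.
U+7B149: 4-byte form → F1 BB 85 89.
U+25DA: 3-byte form → E2 97 9A.
U+10CD9B: 4-byte form → F4 8C B6 9B.
Concatenated (29 bytes): F0 B2 BA 84 F1 B6 8D 8A E2 99 8A E1 82 B3 F0 B5 B2 AB F1 BB 85 89 E2 97 9A F4 8C B6 9B.

F0 B2 BA 84 F1 B6 8D 8A E2 99 8A E1 82 B3 F0 B5 B2 AB F1 BB 85 89 E2 97 9A F4 8C B6 9B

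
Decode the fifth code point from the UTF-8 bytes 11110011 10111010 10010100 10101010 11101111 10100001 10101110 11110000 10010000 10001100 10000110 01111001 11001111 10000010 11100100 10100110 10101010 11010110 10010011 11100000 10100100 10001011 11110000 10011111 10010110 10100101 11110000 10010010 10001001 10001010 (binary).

Offset 0: leading byte 0xF3 = 11110011 → 4-byte char #1 = F3 BA 94 AA.
Offset 4: leading byte 0xEF = 11101111 → 3-byte char #2 = EF A1 AE.
Offset 7: leading byte 0xF0 = 11110000 → 4-byte char #3 = F0 90 8C 86.
Offset 11: leading byte 0x79 = 01111001 → 1-byte char #4 = 79.
Offset 12: leading byte 0xCF = 11001111 → 2-byte char #5 = CF 82.
Leading byte 0xCF = 11001111 matches 110xxxxx → 2-byte sequence.
Byte 1: 0xCF = 11001111, payload 01111 (5 bits).
Byte 2: 0x82 = 10000010 (10xxxxxx ✓), payload 000010.
Concatenate: 01111000010 = 0x3C2 (11 bits → U+03C2).

U+03C2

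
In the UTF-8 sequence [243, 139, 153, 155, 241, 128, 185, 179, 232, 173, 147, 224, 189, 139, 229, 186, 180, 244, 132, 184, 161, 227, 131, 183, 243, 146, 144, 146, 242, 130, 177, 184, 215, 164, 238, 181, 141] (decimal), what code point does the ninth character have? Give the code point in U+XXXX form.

Offset 0: leading byte 0xF3 = 11110011 → 4-byte char #1 = F3 8B 99 9B.
Offset 4: leading byte 0xF1 = 11110001 → 4-byte char #2 = F1 80 B9 B3.
Offset 8: leading byte 0xE8 = 11101000 → 3-byte char #3 = E8 AD 93.
Offset 11: leading byte 0xE0 = 11100000 → 3-byte char #4 = E0 BD 8B.
Offset 14: leading byte 0xE5 = 11100101 → 3-byte char #5 = E5 BA B4.
Offset 17: leading byte 0xF4 = 11110100 → 4-byte char #6 = F4 84 B8 A1.
Offset 21: leading byte 0xE3 = 11100011 → 3-byte char #7 = E3 83 B7.
Offset 24: leading byte 0xF3 = 11110011 → 4-byte char #8 = F3 92 90 92.
Offset 28: leading byte 0xF2 = 11110010 → 4-byte char #9 = F2 82 B1 B8.
Leading byte 0xF2 = 11110010 matches 11110xxx → 4-byte sequence.
Byte 1: 0xF2 = 11110010, payload 010 (3 bits).
Byte 2: 0x82 = 10000010 (10xxxxxx ✓), payload 000010.
Byte 3: 0xB1 = 10110001 (10xxxxxx ✓), payload 110001.
Byte 4: 0xB8 = 10111000 (10xxxxxx ✓), payload 111000.
Concatenate: 010000010110001111000 = 0x82C78 (21 bits → U+82C78).

U+82C78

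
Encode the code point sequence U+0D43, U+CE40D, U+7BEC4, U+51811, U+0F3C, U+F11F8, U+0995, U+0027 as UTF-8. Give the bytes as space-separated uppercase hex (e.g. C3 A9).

U+0D43: 3-byte form → E0 B5 83.
U+CE40D: 4-byte form → F3 8E 90 8D.
U+7BEC4: 4-byte form → F1 BB BB 84.
U+51811: 4-byte form → F1 91 A0 91.
U+0F3C: 3-byte form → E0 BC BC.
U+F11F8: 4-byte form → F3 B1 87 B8.
U+0995: 3-byte form → E0 A6 95.
U+0027: 1-byte form → 27.
Concatenated (26 bytes): E0 B5 83 F3 8E 90 8D F1 BB BB 84 F1 91 A0 91 E0 BC BC F3 B1 87 B8 E0 A6 95 27.

E0 B5 83 F3 8E 90 8D F1 BB BB 84 F1 91 A0 91 E0 BC BC F3 B1 87 B8 E0 A6 95 27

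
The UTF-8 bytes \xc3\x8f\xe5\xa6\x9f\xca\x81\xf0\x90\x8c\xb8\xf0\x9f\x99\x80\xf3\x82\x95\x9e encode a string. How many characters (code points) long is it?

Byte at offset 0: 0xC3 = 11000011 → 2-byte char (#1). Advance 2.
Byte at offset 2: 0xE5 = 11100101 → 3-byte char (#2). Advance 3.
Byte at offset 5: 0xCA = 11001010 → 2-byte char (#3). Advance 2.
Byte at offset 7: 0xF0 = 11110000 → 4-byte char (#4). Advance 4.
Byte at offset 11: 0xF0 = 11110000 → 4-byte char (#5). Advance 4.
Byte at offset 15: 0xF3 = 11110011 → 4-byte char (#6). Advance 4.
Reached end at offset 19 after 6 code points.

6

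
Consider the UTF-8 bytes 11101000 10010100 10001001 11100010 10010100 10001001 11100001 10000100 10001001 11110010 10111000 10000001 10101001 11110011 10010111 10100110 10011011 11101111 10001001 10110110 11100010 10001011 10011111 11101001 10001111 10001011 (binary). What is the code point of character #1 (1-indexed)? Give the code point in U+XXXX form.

Offset 0: leading byte 0xE8 = 11101000 → 3-byte char #1 = E8 94 89.
Leading byte 0xE8 = 11101000 matches 1110xxxx → 3-byte sequence.
Byte 1: 0xE8 = 11101000, payload 1000 (4 bits).
Byte 2: 0x94 = 10010100 (10xxxxxx ✓), payload 010100.
Byte 3: 0x89 = 10001001 (10xxxxxx ✓), payload 001001.
Concatenate: 1000010100001001 = 0x8509 (16 bits → U+8509).

U+8509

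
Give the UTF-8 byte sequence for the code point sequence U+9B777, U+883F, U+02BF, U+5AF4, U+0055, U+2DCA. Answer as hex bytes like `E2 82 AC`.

F2 9B 9D B7 E8 A0 BF CA BF E5 AB B4 55 E2 B7 8A

U+9B777: 4-byte form → F2 9B 9D B7.
U+883F: 3-byte form → E8 A0 BF.
U+02BF: 2-byte form → CA BF.
U+5AF4: 3-byte form → E5 AB B4.
U+0055: 1-byte form → 55.
U+2DCA: 3-byte form → E2 B7 8A.
Concatenated (16 bytes): F2 9B 9D B7 E8 A0 BF CA BF E5 AB B4 55 E2 B7 8A.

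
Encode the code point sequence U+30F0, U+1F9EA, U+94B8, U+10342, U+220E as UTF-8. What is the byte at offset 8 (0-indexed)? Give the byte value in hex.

U+30F0 → 3-byte form E3 83 B0 at offsets 0–2.
U+1F9EA → 4-byte form F0 9F A7 AA at offsets 3–6.
U+94B8 → 3-byte form E9 92 B8 at offsets 7–9.
Offset 8 falls in char 3's range; it's byte 2 of E9 92 B8 = 0x92.

0x92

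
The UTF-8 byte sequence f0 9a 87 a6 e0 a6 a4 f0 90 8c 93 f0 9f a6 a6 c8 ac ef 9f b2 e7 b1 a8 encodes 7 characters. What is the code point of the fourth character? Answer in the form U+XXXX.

U+1F9A6

Offset 0: leading byte 0xF0 = 11110000 → 4-byte char #1 = F0 9A 87 A6.
Offset 4: leading byte 0xE0 = 11100000 → 3-byte char #2 = E0 A6 A4.
Offset 7: leading byte 0xF0 = 11110000 → 4-byte char #3 = F0 90 8C 93.
Offset 11: leading byte 0xF0 = 11110000 → 4-byte char #4 = F0 9F A6 A6.
Leading byte 0xF0 = 11110000 matches 11110xxx → 4-byte sequence.
Byte 1: 0xF0 = 11110000, payload 000 (3 bits).
Byte 2: 0x9F = 10011111 (10xxxxxx ✓), payload 011111.
Byte 3: 0xA6 = 10100110 (10xxxxxx ✓), payload 100110.
Byte 4: 0xA6 = 10100110 (10xxxxxx ✓), payload 100110.
Concatenate: 000011111100110100110 = 0x1F9A6 (21 bits → U+1F9A6).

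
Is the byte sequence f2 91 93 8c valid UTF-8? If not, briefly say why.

valid

Leading byte 0xF2 = 11110010 → 4-byte form.
Continuation bytes 0x91=10010001, 0x93=10010011, 0x8C=10001100 all match 10xxxxxx.
Decoded value 0x914CC is ≥ 0x10000 (shortest form) and not a surrogate.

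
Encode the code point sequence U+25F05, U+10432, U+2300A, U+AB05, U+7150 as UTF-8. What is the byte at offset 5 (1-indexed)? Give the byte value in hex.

1-indexed offset 5 is 0-indexed offset 4.
U+25F05 → 4-byte form F0 A5 BC 85 at offsets 0–3.
U+10432 → 4-byte form F0 90 90 B2 at offsets 4–7.
Offset 4 falls in char 2's range; it's byte 1 of F0 90 90 B2 = 0xF0.

0xF0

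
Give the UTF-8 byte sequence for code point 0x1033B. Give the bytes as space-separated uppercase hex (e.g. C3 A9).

U+1033B = 0x1033B = 66363 decimal. In range U+10000–U+10FFFF → 4-byte form: 11110xxx 10xxxxxx 10xxxxxx 10xxxxxx.
Binary (21 bits): 000010000001100111011.
Split 3+6+6+6: 000 | 010000 | 001100 | 111011.
Byte 1: 11110000 = 0xF0.
Byte 2: 10010000 = 0x90.
Byte 3: 10001100 = 0x8C.
Byte 4: 10111011 = 0xBB.

F0 90 8C BB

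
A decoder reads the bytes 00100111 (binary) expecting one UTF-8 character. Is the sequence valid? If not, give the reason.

valid

Leading byte 0x27 = 00100111 → 1-byte form.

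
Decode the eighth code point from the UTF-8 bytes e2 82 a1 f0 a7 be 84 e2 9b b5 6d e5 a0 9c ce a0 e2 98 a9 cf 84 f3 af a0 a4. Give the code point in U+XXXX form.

Offset 0: leading byte 0xE2 = 11100010 → 3-byte char #1 = E2 82 A1.
Offset 3: leading byte 0xF0 = 11110000 → 4-byte char #2 = F0 A7 BE 84.
Offset 7: leading byte 0xE2 = 11100010 → 3-byte char #3 = E2 9B B5.
Offset 10: leading byte 0x6D = 01101101 → 1-byte char #4 = 6D.
Offset 11: leading byte 0xE5 = 11100101 → 3-byte char #5 = E5 A0 9C.
Offset 14: leading byte 0xCE = 11001110 → 2-byte char #6 = CE A0.
Offset 16: leading byte 0xE2 = 11100010 → 3-byte char #7 = E2 98 A9.
Offset 19: leading byte 0xCF = 11001111 → 2-byte char #8 = CF 84.
Leading byte 0xCF = 11001111 matches 110xxxxx → 2-byte sequence.
Byte 1: 0xCF = 11001111, payload 01111 (5 bits).
Byte 2: 0x84 = 10000100 (10xxxxxx ✓), payload 000100.
Concatenate: 01111000100 = 0x3C4 (11 bits → U+03C4).

U+03C4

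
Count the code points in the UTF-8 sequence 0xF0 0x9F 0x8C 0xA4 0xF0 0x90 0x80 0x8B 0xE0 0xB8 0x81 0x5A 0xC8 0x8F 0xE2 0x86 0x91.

Byte at offset 0: 0xF0 = 11110000 → 4-byte char (#1). Advance 4.
Byte at offset 4: 0xF0 = 11110000 → 4-byte char (#2). Advance 4.
Byte at offset 8: 0xE0 = 11100000 → 3-byte char (#3). Advance 3.
Byte at offset 11: 0x5A = 01011010 → 1-byte char (#4). Advance 1.
Byte at offset 12: 0xC8 = 11001000 → 2-byte char (#5). Advance 2.
Byte at offset 14: 0xE2 = 11100010 → 3-byte char (#6). Advance 3.
Reached end at offset 17 after 6 code points.

6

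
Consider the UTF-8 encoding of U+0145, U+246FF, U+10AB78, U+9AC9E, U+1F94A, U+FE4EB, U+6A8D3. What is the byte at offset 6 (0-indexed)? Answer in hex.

0xF4

U+0145 → 2-byte form C5 85 at offsets 0–1.
U+246FF → 4-byte form F0 A4 9B BF at offsets 2–5.
U+10AB78 → 4-byte form F4 8A AD B8 at offsets 6–9.
Offset 6 falls in char 3's range; it's byte 1 of F4 8A AD B8 = 0xF4.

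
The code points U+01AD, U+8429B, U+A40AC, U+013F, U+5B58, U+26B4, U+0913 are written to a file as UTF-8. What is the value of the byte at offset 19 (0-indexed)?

U+01AD → 2-byte form C6 AD at offsets 0–1.
U+8429B → 4-byte form F2 84 8A 9B at offsets 2–5.
U+A40AC → 4-byte form F2 A4 82 AC at offsets 6–9.
U+013F → 2-byte form C4 BF at offsets 10–11.
U+5B58 → 3-byte form E5 AD 98 at offsets 12–14.
U+26B4 → 3-byte form E2 9A B4 at offsets 15–17.
U+0913 → 3-byte form E0 A4 93 at offsets 18–20.
Offset 19 falls in char 7's range; it's byte 2 of E0 A4 93 = 0xA4.

0xA4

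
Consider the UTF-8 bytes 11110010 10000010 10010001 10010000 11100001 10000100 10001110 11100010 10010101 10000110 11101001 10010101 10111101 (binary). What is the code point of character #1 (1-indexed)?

U+82450

Offset 0: leading byte 0xF2 = 11110010 → 4-byte char #1 = F2 82 91 90.
Leading byte 0xF2 = 11110010 matches 11110xxx → 4-byte sequence.
Byte 1: 0xF2 = 11110010, payload 010 (3 bits).
Byte 2: 0x82 = 10000010 (10xxxxxx ✓), payload 000010.
Byte 3: 0x91 = 10010001 (10xxxxxx ✓), payload 010001.
Byte 4: 0x90 = 10010000 (10xxxxxx ✓), payload 010000.
Concatenate: 010000010010001010000 = 0x82450 (21 bits → U+82450).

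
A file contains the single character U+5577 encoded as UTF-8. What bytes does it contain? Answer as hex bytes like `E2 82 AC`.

E5 95 B7

U+5577 = 0x5577 = 21879 decimal. In range U+0800–U+FFFF → 3-byte form: 1110xxxx 10xxxxxx 10xxxxxx.
Binary (16 bits): 0101010101110111.
Split 4+6+6: 0101 | 010101 | 110111.
Byte 1: 11100101 = 0xE5.
Byte 2: 10010101 = 0x95.
Byte 3: 10110111 = 0xB7.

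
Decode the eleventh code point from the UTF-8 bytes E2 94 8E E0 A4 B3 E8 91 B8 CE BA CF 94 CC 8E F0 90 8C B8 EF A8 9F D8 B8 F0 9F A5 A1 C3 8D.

U+00CD

Offset 0: leading byte 0xE2 = 11100010 → 3-byte char #1 = E2 94 8E.
Offset 3: leading byte 0xE0 = 11100000 → 3-byte char #2 = E0 A4 B3.
Offset 6: leading byte 0xE8 = 11101000 → 3-byte char #3 = E8 91 B8.
Offset 9: leading byte 0xCE = 11001110 → 2-byte char #4 = CE BA.
Offset 11: leading byte 0xCF = 11001111 → 2-byte char #5 = CF 94.
Offset 13: leading byte 0xCC = 11001100 → 2-byte char #6 = CC 8E.
Offset 15: leading byte 0xF0 = 11110000 → 4-byte char #7 = F0 90 8C B8.
Offset 19: leading byte 0xEF = 11101111 → 3-byte char #8 = EF A8 9F.
Offset 22: leading byte 0xD8 = 11011000 → 2-byte char #9 = D8 B8.
Offset 24: leading byte 0xF0 = 11110000 → 4-byte char #10 = F0 9F A5 A1.
Offset 28: leading byte 0xC3 = 11000011 → 2-byte char #11 = C3 8D.
Leading byte 0xC3 = 11000011 matches 110xxxxx → 2-byte sequence.
Byte 1: 0xC3 = 11000011, payload 00011 (5 bits).
Byte 2: 0x8D = 10001101 (10xxxxxx ✓), payload 001101.
Concatenate: 00011001101 = 0xCD (11 bits → U+00CD).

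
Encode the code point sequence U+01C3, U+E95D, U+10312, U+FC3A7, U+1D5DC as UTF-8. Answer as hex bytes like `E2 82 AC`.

C7 83 EE A5 9D F0 90 8C 92 F3 BC 8E A7 F0 9D 97 9C

U+01C3: 2-byte form → C7 83.
U+E95D: 3-byte form → EE A5 9D.
U+10312: 4-byte form → F0 90 8C 92.
U+FC3A7: 4-byte form → F3 BC 8E A7.
U+1D5DC: 4-byte form → F0 9D 97 9C.
Concatenated (17 bytes): C7 83 EE A5 9D F0 90 8C 92 F3 BC 8E A7 F0 9D 97 9C.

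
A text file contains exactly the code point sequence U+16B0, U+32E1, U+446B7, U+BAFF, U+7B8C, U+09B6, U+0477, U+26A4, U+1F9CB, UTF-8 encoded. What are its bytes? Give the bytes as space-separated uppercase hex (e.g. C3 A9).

E1 9A B0 E3 8B A1 F1 84 9A B7 EB AB BF E7 AE 8C E0 A6 B6 D1 B7 E2 9A A4 F0 9F A7 8B

U+16B0: 3-byte form → E1 9A B0.
U+32E1: 3-byte form → E3 8B A1.
U+446B7: 4-byte form → F1 84 9A B7.
U+BAFF: 3-byte form → EB AB BF.
U+7B8C: 3-byte form → E7 AE 8C.
U+09B6: 3-byte form → E0 A6 B6.
U+0477: 2-byte form → D1 B7.
U+26A4: 3-byte form → E2 9A A4.
U+1F9CB: 4-byte form → F0 9F A7 8B.
Concatenated (28 bytes): E1 9A B0 E3 8B A1 F1 84 9A B7 EB AB BF E7 AE 8C E0 A6 B6 D1 B7 E2 9A A4 F0 9F A7 8B.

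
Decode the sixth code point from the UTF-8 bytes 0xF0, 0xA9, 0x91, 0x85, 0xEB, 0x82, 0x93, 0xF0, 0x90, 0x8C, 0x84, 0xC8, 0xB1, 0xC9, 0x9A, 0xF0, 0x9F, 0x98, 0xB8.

U+1F638

Offset 0: leading byte 0xF0 = 11110000 → 4-byte char #1 = F0 A9 91 85.
Offset 4: leading byte 0xEB = 11101011 → 3-byte char #2 = EB 82 93.
Offset 7: leading byte 0xF0 = 11110000 → 4-byte char #3 = F0 90 8C 84.
Offset 11: leading byte 0xC8 = 11001000 → 2-byte char #4 = C8 B1.
Offset 13: leading byte 0xC9 = 11001001 → 2-byte char #5 = C9 9A.
Offset 15: leading byte 0xF0 = 11110000 → 4-byte char #6 = F0 9F 98 B8.
Leading byte 0xF0 = 11110000 matches 11110xxx → 4-byte sequence.
Byte 1: 0xF0 = 11110000, payload 000 (3 bits).
Byte 2: 0x9F = 10011111 (10xxxxxx ✓), payload 011111.
Byte 3: 0x98 = 10011000 (10xxxxxx ✓), payload 011000.
Byte 4: 0xB8 = 10111000 (10xxxxxx ✓), payload 111000.
Concatenate: 000011111011000111000 = 0x1F638 (21 bits → U+1F638).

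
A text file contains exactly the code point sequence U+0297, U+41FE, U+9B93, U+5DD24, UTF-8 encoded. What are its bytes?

U+0297: 2-byte form → CA 97.
U+41FE: 3-byte form → E4 87 BE.
U+9B93: 3-byte form → E9 AE 93.
U+5DD24: 4-byte form → F1 9D B4 A4.
Concatenated (12 bytes): CA 97 E4 87 BE E9 AE 93 F1 9D B4 A4.

CA 97 E4 87 BE E9 AE 93 F1 9D B4 A4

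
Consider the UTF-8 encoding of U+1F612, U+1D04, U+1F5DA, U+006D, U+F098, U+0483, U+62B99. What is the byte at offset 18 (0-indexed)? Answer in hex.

0xA2

U+1F612 → 4-byte form F0 9F 98 92 at offsets 0–3.
U+1D04 → 3-byte form E1 B4 84 at offsets 4–6.
U+1F5DA → 4-byte form F0 9F 97 9A at offsets 7–10.
U+006D → 1-byte form 6D at offsets 11–11.
U+F098 → 3-byte form EF 82 98 at offsets 12–14.
U+0483 → 2-byte form D2 83 at offsets 15–16.
U+62B99 → 4-byte form F1 A2 AE 99 at offsets 17–20.
Offset 18 falls in char 7's range; it's byte 2 of F1 A2 AE 99 = 0xA2.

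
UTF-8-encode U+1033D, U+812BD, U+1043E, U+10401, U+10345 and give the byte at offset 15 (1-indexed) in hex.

1-indexed offset 15 is 0-indexed offset 14.
U+1033D → 4-byte form F0 90 8C BD at offsets 0–3.
U+812BD → 4-byte form F2 81 8A BD at offsets 4–7.
U+1043E → 4-byte form F0 90 90 BE at offsets 8–11.
U+10401 → 4-byte form F0 90 90 81 at offsets 12–15.
Offset 14 falls in char 4's range; it's byte 3 of F0 90 90 81 = 0x90.

0x90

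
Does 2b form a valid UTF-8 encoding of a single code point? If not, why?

valid

Leading byte 0x2B = 00101011 → 1-byte form.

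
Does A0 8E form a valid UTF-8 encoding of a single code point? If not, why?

Byte 0xA0 = 10100000 has the form 10xxxxxx — a continuation byte — but there is no preceding leading byte.

invalid (continuation byte with no leading byte)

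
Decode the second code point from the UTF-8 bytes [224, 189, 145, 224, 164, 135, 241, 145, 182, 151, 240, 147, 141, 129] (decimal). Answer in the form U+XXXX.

U+0907

Offset 0: leading byte 0xE0 = 11100000 → 3-byte char #1 = E0 BD 91.
Offset 3: leading byte 0xE0 = 11100000 → 3-byte char #2 = E0 A4 87.
Leading byte 0xE0 = 11100000 matches 1110xxxx → 3-byte sequence.
Byte 1: 0xE0 = 11100000, payload 0000 (4 bits).
Byte 2: 0xA4 = 10100100 (10xxxxxx ✓), payload 100100.
Byte 3: 0x87 = 10000111 (10xxxxxx ✓), payload 000111.
Concatenate: 0000100100000111 = 0x907 (16 bits → U+0907).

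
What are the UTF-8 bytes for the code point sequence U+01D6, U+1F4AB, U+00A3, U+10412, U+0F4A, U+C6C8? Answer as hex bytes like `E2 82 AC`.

U+01D6: 2-byte form → C7 96.
U+1F4AB: 4-byte form → F0 9F 92 AB.
U+00A3: 2-byte form → C2 A3.
U+10412: 4-byte form → F0 90 90 92.
U+0F4A: 3-byte form → E0 BD 8A.
U+C6C8: 3-byte form → EC 9B 88.
Concatenated (18 bytes): C7 96 F0 9F 92 AB C2 A3 F0 90 90 92 E0 BD 8A EC 9B 88.

C7 96 F0 9F 92 AB C2 A3 F0 90 90 92 E0 BD 8A EC 9B 88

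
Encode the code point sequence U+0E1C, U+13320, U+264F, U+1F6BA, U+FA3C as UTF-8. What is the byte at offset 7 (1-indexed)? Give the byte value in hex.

1-indexed offset 7 is 0-indexed offset 6.
U+0E1C → 3-byte form E0 B8 9C at offsets 0–2.
U+13320 → 4-byte form F0 93 8C A0 at offsets 3–6.
Offset 6 falls in char 2's range; it's byte 4 of F0 93 8C A0 = 0xA0.

0xA0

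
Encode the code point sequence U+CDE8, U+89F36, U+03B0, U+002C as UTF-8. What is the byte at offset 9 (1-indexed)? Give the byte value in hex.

1-indexed offset 9 is 0-indexed offset 8.
U+CDE8 → 3-byte form EC B7 A8 at offsets 0–2.
U+89F36 → 4-byte form F2 89 BC B6 at offsets 3–6.
U+03B0 → 2-byte form CE B0 at offsets 7–8.
Offset 8 falls in char 3's range; it's byte 2 of CE B0 = 0xB0.

0xB0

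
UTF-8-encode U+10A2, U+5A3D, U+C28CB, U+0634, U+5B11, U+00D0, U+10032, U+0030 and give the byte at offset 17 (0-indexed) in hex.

0xF0

U+10A2 → 3-byte form E1 82 A2 at offsets 0–2.
U+5A3D → 3-byte form E5 A8 BD at offsets 3–5.
U+C28CB → 4-byte form F3 82 A3 8B at offsets 6–9.
U+0634 → 2-byte form D8 B4 at offsets 10–11.
U+5B11 → 3-byte form E5 AC 91 at offsets 12–14.
U+00D0 → 2-byte form C3 90 at offsets 15–16.
U+10032 → 4-byte form F0 90 80 B2 at offsets 17–20.
Offset 17 falls in char 7's range; it's byte 1 of F0 90 80 B2 = 0xF0.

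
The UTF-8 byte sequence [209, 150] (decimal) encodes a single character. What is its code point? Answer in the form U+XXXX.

Leading byte 0xD1 = 11010001 matches 110xxxxx → 2-byte sequence.
Byte 1: 0xD1 = 11010001, payload 10001 (5 bits).
Byte 2: 0x96 = 10010110 (10xxxxxx ✓), payload 010110.
Concatenate: 10001010110 = 0x456 (11 bits → U+0456).

U+0456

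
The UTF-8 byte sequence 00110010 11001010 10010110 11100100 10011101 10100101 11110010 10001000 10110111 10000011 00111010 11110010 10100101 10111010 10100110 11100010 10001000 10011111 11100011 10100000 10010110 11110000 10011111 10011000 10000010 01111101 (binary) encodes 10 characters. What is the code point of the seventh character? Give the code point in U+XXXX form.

U+221F

Offset 0: leading byte 0x32 = 00110010 → 1-byte char #1 = 32.
Offset 1: leading byte 0xCA = 11001010 → 2-byte char #2 = CA 96.
Offset 3: leading byte 0xE4 = 11100100 → 3-byte char #3 = E4 9D A5.
Offset 6: leading byte 0xF2 = 11110010 → 4-byte char #4 = F2 88 B7 83.
Offset 10: leading byte 0x3A = 00111010 → 1-byte char #5 = 3A.
Offset 11: leading byte 0xF2 = 11110010 → 4-byte char #6 = F2 A5 BA A6.
Offset 15: leading byte 0xE2 = 11100010 → 3-byte char #7 = E2 88 9F.
Leading byte 0xE2 = 11100010 matches 1110xxxx → 3-byte sequence.
Byte 1: 0xE2 = 11100010, payload 0010 (4 bits).
Byte 2: 0x88 = 10001000 (10xxxxxx ✓), payload 001000.
Byte 3: 0x9F = 10011111 (10xxxxxx ✓), payload 011111.
Concatenate: 0010001000011111 = 0x221F (16 bits → U+221F).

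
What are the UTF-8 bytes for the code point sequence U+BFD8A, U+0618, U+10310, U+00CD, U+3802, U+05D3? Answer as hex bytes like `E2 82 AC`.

U+BFD8A: 4-byte form → F2 BF B6 8A.
U+0618: 2-byte form → D8 98.
U+10310: 4-byte form → F0 90 8C 90.
U+00CD: 2-byte form → C3 8D.
U+3802: 3-byte form → E3 A0 82.
U+05D3: 2-byte form → D7 93.
Concatenated (17 bytes): F2 BF B6 8A D8 98 F0 90 8C 90 C3 8D E3 A0 82 D7 93.

F2 BF B6 8A D8 98 F0 90 8C 90 C3 8D E3 A0 82 D7 93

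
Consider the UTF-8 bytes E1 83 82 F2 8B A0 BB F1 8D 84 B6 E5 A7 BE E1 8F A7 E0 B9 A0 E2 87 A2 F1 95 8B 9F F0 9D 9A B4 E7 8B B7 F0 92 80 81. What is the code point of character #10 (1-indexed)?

Offset 0: leading byte 0xE1 = 11100001 → 3-byte char #1 = E1 83 82.
Offset 3: leading byte 0xF2 = 11110010 → 4-byte char #2 = F2 8B A0 BB.
Offset 7: leading byte 0xF1 = 11110001 → 4-byte char #3 = F1 8D 84 B6.
Offset 11: leading byte 0xE5 = 11100101 → 3-byte char #4 = E5 A7 BE.
Offset 14: leading byte 0xE1 = 11100001 → 3-byte char #5 = E1 8F A7.
Offset 17: leading byte 0xE0 = 11100000 → 3-byte char #6 = E0 B9 A0.
Offset 20: leading byte 0xE2 = 11100010 → 3-byte char #7 = E2 87 A2.
Offset 23: leading byte 0xF1 = 11110001 → 4-byte char #8 = F1 95 8B 9F.
Offset 27: leading byte 0xF0 = 11110000 → 4-byte char #9 = F0 9D 9A B4.
Offset 31: leading byte 0xE7 = 11100111 → 3-byte char #10 = E7 8B B7.
Leading byte 0xE7 = 11100111 matches 1110xxxx → 3-byte sequence.
Byte 1: 0xE7 = 11100111, payload 0111 (4 bits).
Byte 2: 0x8B = 10001011 (10xxxxxx ✓), payload 001011.
Byte 3: 0xB7 = 10110111 (10xxxxxx ✓), payload 110111.
Concatenate: 0111001011110111 = 0x72F7 (16 bits → U+72F7).

U+72F7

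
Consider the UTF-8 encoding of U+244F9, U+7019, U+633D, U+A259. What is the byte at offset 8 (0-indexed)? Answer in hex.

0x8C

U+244F9 → 4-byte form F0 A4 93 B9 at offsets 0–3.
U+7019 → 3-byte form E7 80 99 at offsets 4–6.
U+633D → 3-byte form E6 8C BD at offsets 7–9.
Offset 8 falls in char 3's range; it's byte 2 of E6 8C BD = 0x8C.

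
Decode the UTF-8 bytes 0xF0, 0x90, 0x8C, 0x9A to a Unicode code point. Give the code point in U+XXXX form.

U+1031A

Leading byte 0xF0 = 11110000 matches 11110xxx → 4-byte sequence.
Byte 1: 0xF0 = 11110000, payload 000 (3 bits).
Byte 2: 0x90 = 10010000 (10xxxxxx ✓), payload 010000.
Byte 3: 0x8C = 10001100 (10xxxxxx ✓), payload 001100.
Byte 4: 0x9A = 10011010 (10xxxxxx ✓), payload 011010.
Concatenate: 000010000001100011010 = 0x1031A (21 bits → U+1031A).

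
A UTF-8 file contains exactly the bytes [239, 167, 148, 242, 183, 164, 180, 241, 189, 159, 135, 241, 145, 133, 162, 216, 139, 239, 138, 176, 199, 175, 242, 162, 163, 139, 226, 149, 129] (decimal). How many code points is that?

Byte at offset 0: 0xEF = 11101111 → 3-byte char (#1). Advance 3.
Byte at offset 3: 0xF2 = 11110010 → 4-byte char (#2). Advance 4.
Byte at offset 7: 0xF1 = 11110001 → 4-byte char (#3). Advance 4.
Byte at offset 11: 0xF1 = 11110001 → 4-byte char (#4). Advance 4.
Byte at offset 15: 0xD8 = 11011000 → 2-byte char (#5). Advance 2.
Byte at offset 17: 0xEF = 11101111 → 3-byte char (#6). Advance 3.
Byte at offset 20: 0xC7 = 11000111 → 2-byte char (#7). Advance 2.
Byte at offset 22: 0xF2 = 11110010 → 4-byte char (#8). Advance 4.
Byte at offset 26: 0xE2 = 11100010 → 3-byte char (#9). Advance 3.
Reached end at offset 29 after 9 code points.

9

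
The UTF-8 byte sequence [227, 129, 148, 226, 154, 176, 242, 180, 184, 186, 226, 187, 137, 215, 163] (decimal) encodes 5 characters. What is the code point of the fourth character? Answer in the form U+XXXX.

Offset 0: leading byte 0xE3 = 11100011 → 3-byte char #1 = E3 81 94.
Offset 3: leading byte 0xE2 = 11100010 → 3-byte char #2 = E2 9A B0.
Offset 6: leading byte 0xF2 = 11110010 → 4-byte char #3 = F2 B4 B8 BA.
Offset 10: leading byte 0xE2 = 11100010 → 3-byte char #4 = E2 BB 89.
Leading byte 0xE2 = 11100010 matches 1110xxxx → 3-byte sequence.
Byte 1: 0xE2 = 11100010, payload 0010 (4 bits).
Byte 2: 0xBB = 10111011 (10xxxxxx ✓), payload 111011.
Byte 3: 0x89 = 10001001 (10xxxxxx ✓), payload 001001.
Concatenate: 0010111011001001 = 0x2EC9 (16 bits → U+2EC9).

U+2EC9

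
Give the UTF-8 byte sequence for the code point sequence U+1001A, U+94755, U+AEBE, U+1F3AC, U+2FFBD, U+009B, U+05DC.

U+1001A: 4-byte form → F0 90 80 9A.
U+94755: 4-byte form → F2 94 9D 95.
U+AEBE: 3-byte form → EA BA BE.
U+1F3AC: 4-byte form → F0 9F 8E AC.
U+2FFBD: 4-byte form → F0 AF BE BD.
U+009B: 2-byte form → C2 9B.
U+05DC: 2-byte form → D7 9C.
Concatenated (23 bytes): F0 90 80 9A F2 94 9D 95 EA BA BE F0 9F 8E AC F0 AF BE BD C2 9B D7 9C.

F0 90 80 9A F2 94 9D 95 EA BA BE F0 9F 8E AC F0 AF BE BD C2 9B D7 9C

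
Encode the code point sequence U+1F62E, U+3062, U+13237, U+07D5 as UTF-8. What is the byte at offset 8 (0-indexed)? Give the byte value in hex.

0x93

U+1F62E → 4-byte form F0 9F 98 AE at offsets 0–3.
U+3062 → 3-byte form E3 81 A2 at offsets 4–6.
U+13237 → 4-byte form F0 93 88 B7 at offsets 7–10.
Offset 8 falls in char 3's range; it's byte 2 of F0 93 88 B7 = 0x93.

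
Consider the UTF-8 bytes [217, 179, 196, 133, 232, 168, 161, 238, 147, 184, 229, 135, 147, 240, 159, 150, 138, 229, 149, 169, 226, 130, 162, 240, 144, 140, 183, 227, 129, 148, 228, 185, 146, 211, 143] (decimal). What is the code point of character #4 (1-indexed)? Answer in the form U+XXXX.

U+E4F8

Offset 0: leading byte 0xD9 = 11011001 → 2-byte char #1 = D9 B3.
Offset 2: leading byte 0xC4 = 11000100 → 2-byte char #2 = C4 85.
Offset 4: leading byte 0xE8 = 11101000 → 3-byte char #3 = E8 A8 A1.
Offset 7: leading byte 0xEE = 11101110 → 3-byte char #4 = EE 93 B8.
Leading byte 0xEE = 11101110 matches 1110xxxx → 3-byte sequence.
Byte 1: 0xEE = 11101110, payload 1110 (4 bits).
Byte 2: 0x93 = 10010011 (10xxxxxx ✓), payload 010011.
Byte 3: 0xB8 = 10111000 (10xxxxxx ✓), payload 111000.
Concatenate: 1110010011111000 = 0xE4F8 (16 bits → U+E4F8).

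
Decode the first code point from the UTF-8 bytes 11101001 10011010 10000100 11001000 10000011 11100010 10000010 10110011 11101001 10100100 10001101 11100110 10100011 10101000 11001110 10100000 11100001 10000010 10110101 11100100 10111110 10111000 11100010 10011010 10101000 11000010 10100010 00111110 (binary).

Offset 0: leading byte 0xE9 = 11101001 → 3-byte char #1 = E9 9A 84.
Leading byte 0xE9 = 11101001 matches 1110xxxx → 3-byte sequence.
Byte 1: 0xE9 = 11101001, payload 1001 (4 bits).
Byte 2: 0x9A = 10011010 (10xxxxxx ✓), payload 011010.
Byte 3: 0x84 = 10000100 (10xxxxxx ✓), payload 000100.
Concatenate: 1001011010000100 = 0x9684 (16 bits → U+9684).

U+9684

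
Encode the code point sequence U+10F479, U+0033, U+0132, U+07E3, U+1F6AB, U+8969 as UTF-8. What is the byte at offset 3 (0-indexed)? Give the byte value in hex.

0xB9

U+10F479 → 4-byte form F4 8F 91 B9 at offsets 0–3.
Offset 3 falls in char 1's range; it's byte 4 of F4 8F 91 B9 = 0xB9.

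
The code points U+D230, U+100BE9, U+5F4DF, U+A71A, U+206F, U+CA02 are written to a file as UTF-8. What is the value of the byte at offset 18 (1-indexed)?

1-indexed offset 18 is 0-indexed offset 17.
U+D230 → 3-byte form ED 88 B0 at offsets 0–2.
U+100BE9 → 4-byte form F4 80 AF A9 at offsets 3–6.
U+5F4DF → 4-byte form F1 9F 93 9F at offsets 7–10.
U+A71A → 3-byte form EA 9C 9A at offsets 11–13.
U+206F → 3-byte form E2 81 AF at offsets 14–16.
U+CA02 → 3-byte form EC A8 82 at offsets 17–19.
Offset 17 falls in char 6's range; it's byte 1 of EC A8 82 = 0xEC.

0xEC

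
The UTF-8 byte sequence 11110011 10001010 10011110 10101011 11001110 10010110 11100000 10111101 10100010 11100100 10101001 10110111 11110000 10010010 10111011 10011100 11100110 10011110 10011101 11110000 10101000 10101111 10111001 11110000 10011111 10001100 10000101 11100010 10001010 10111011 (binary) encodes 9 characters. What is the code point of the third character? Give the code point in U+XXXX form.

U+0F62

Offset 0: leading byte 0xF3 = 11110011 → 4-byte char #1 = F3 8A 9E AB.
Offset 4: leading byte 0xCE = 11001110 → 2-byte char #2 = CE 96.
Offset 6: leading byte 0xE0 = 11100000 → 3-byte char #3 = E0 BD A2.
Leading byte 0xE0 = 11100000 matches 1110xxxx → 3-byte sequence.
Byte 1: 0xE0 = 11100000, payload 0000 (4 bits).
Byte 2: 0xBD = 10111101 (10xxxxxx ✓), payload 111101.
Byte 3: 0xA2 = 10100010 (10xxxxxx ✓), payload 100010.
Concatenate: 0000111101100010 = 0xF62 (16 bits → U+0F62).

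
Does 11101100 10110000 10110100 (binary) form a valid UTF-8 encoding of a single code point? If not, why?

valid

Leading byte 0xEC = 11101100 → 3-byte form.
Continuation bytes 0xB0=10110000, 0xB4=10110100 all match 10xxxxxx.
Decoded value 0xCC34 is ≥ 0x800 (shortest form) and not a surrogate.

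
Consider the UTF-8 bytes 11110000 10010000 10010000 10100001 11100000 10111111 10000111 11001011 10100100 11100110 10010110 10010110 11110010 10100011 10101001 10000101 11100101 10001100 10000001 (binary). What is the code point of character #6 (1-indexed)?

U+5301

Offset 0: leading byte 0xF0 = 11110000 → 4-byte char #1 = F0 90 90 A1.
Offset 4: leading byte 0xE0 = 11100000 → 3-byte char #2 = E0 BF 87.
Offset 7: leading byte 0xCB = 11001011 → 2-byte char #3 = CB A4.
Offset 9: leading byte 0xE6 = 11100110 → 3-byte char #4 = E6 96 96.
Offset 12: leading byte 0xF2 = 11110010 → 4-byte char #5 = F2 A3 A9 85.
Offset 16: leading byte 0xE5 = 11100101 → 3-byte char #6 = E5 8C 81.
Leading byte 0xE5 = 11100101 matches 1110xxxx → 3-byte sequence.
Byte 1: 0xE5 = 11100101, payload 0101 (4 bits).
Byte 2: 0x8C = 10001100 (10xxxxxx ✓), payload 001100.
Byte 3: 0x81 = 10000001 (10xxxxxx ✓), payload 000001.
Concatenate: 0101001100000001 = 0x5301 (16 bits → U+5301).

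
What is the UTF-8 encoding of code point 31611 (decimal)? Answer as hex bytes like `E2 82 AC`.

U+7B7B = 0x7B7B = 31611 decimal. In range U+0800–U+FFFF → 3-byte form: 1110xxxx 10xxxxxx 10xxxxxx.
Binary (16 bits): 0111101101111011.
Split 4+6+6: 0111 | 101101 | 111011.
Byte 1: 11100111 = 0xE7.
Byte 2: 10101101 = 0xAD.
Byte 3: 10111011 = 0xBB.

E7 AD BB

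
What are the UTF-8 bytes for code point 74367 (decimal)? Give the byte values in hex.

F0 92 89 BF

U+1227F = 0x1227F = 74367 decimal. In range U+10000–U+10FFFF → 4-byte form: 11110xxx 10xxxxxx 10xxxxxx 10xxxxxx.
Binary (21 bits): 000010010001001111111.
Split 3+6+6+6: 000 | 010010 | 001001 | 111111.
Byte 1: 11110000 = 0xF0.
Byte 2: 10010010 = 0x92.
Byte 3: 10001001 = 0x89.
Byte 4: 10111111 = 0xBF.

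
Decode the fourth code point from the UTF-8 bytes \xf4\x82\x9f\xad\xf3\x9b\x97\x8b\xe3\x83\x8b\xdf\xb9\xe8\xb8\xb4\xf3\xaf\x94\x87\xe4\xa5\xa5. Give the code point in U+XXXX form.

Offset 0: leading byte 0xF4 = 11110100 → 4-byte char #1 = F4 82 9F AD.
Offset 4: leading byte 0xF3 = 11110011 → 4-byte char #2 = F3 9B 97 8B.
Offset 8: leading byte 0xE3 = 11100011 → 3-byte char #3 = E3 83 8B.
Offset 11: leading byte 0xDF = 11011111 → 2-byte char #4 = DF B9.
Leading byte 0xDF = 11011111 matches 110xxxxx → 2-byte sequence.
Byte 1: 0xDF = 11011111, payload 11111 (5 bits).
Byte 2: 0xB9 = 10111001 (10xxxxxx ✓), payload 111001.
Concatenate: 11111111001 = 0x7F9 (11 bits → U+07F9).

U+07F9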